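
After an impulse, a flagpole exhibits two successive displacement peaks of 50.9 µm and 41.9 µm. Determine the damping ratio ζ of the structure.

Logarithmic decrement δ = (1/n)·ln(x₀/x_n) = (1/1)·ln(50.9/41.9) = (1/1)·ln(1.215) = 0.1946.
ζ = δ/√(4π² + δ²) = 0.1946/√(39.48 + 0.0379) = 0.1946/6.286 = 0.03095.

0.0310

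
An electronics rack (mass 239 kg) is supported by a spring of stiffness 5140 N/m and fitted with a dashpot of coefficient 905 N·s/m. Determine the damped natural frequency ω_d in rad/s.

4.23 rad/s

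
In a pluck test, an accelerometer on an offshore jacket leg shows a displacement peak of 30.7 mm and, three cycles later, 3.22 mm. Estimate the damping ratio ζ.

0.119

Logarithmic decrement δ = (1/n)·ln(x₀/x_n) = (1/3)·ln(30.7/3.22) = (1/3)·ln(9.534) = 0.7516.
ζ = δ/√(4π² + δ²) = 0.7516/√(39.48 + 0.565) = 0.7516/6.328 = 0.1188.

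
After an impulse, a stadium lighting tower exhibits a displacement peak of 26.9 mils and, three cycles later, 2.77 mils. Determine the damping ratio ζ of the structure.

0.120

Logarithmic decrement δ = (1/n)·ln(x₀/x_n) = (1/3)·ln(26.9/2.77) = (1/3)·ln(9.711) = 0.7578.
ζ = δ/√(4π² + δ²) = 0.7578/√(39.48 + 0.574) = 0.7578/6.329 = 0.1197.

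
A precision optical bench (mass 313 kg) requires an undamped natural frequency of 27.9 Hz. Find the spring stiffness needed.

9620000 N/m

ω_n = 2πf_n = 2π × 27.9 = 175.3 rad/s.
k = m·ω_n² = 313 × 175.3² = 313 × 30730 = 9619000 N/m.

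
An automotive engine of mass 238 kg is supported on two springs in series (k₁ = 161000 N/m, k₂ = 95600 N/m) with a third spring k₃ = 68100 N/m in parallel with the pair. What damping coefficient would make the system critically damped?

11000 N·s/m

Series pair: k_s = k₁k₂/(k₁+k₂) = (161000)(95600)/(161000 + 95600) = 59980 N/m. In parallel with k₃: k_eq = 59980 + 68100 = 128100 N/m.
c_c = 2√(k_eq·m) = 2√(128100 × 238) = 2 × 5521 = 11040 N·s/m.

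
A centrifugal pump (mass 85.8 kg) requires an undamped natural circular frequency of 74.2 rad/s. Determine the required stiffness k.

472000 N/m

k = m·ω_n² = 85.8 × 74.20² = 85.8 × 5506 = 472400 N/m.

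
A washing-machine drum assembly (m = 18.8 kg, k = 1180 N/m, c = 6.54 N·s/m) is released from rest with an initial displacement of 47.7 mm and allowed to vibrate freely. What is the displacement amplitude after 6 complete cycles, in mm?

ζ = c/(2√(km)) = 6.54/(2√(1180 × 18.8)) = 6.54/297.9 = 0.02195.
Logarithmic decrement δ = 2πζ/√(1 − ζ²) = 2π × 0.02195/√(1 − 0.000482) = 0.1380.
After n cycles, x_n/x₀ = e^(−nδ), so x_6 = 47.7 × e^(−6 × 0.1380) = 47.7 × 0.4370 = 20.84 mm.

20.8 mm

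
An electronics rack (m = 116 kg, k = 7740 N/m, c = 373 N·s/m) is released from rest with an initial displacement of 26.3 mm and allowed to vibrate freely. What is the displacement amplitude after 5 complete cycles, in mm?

ζ = c/(2√(km)) = 373/(2√(7740 × 116)) = 373/1895 = 0.1968.
Logarithmic decrement δ = 2πζ/√(1 − ζ²) = 2π × 0.1968/√(1 − 0.0387) = 1.261.
After n cycles, x_n/x₀ = e^(−nδ), so x_5 = 26.3 × e^(−5 × 1.261) = 26.3 × 0.001824 = 0.04797 mm.

0.0480 mm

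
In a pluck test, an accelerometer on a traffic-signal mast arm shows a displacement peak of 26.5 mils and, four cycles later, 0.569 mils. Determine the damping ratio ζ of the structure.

0.151

Logarithmic decrement δ = (1/n)·ln(x₀/x_n) = (1/4)·ln(26.5/0.569) = (1/4)·ln(46.57) = 0.9603.
ζ = δ/√(4π² + δ²) = 0.9603/√(39.48 + 0.922) = 0.9603/6.356 = 0.1511.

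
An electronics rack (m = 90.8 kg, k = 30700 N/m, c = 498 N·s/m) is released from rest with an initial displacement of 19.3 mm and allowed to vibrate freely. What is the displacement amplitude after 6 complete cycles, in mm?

ζ = c/(2√(km)) = 498/(2√(30700 × 90.8)) = 498/3339 = 0.1491.
Logarithmic decrement δ = 2πζ/√(1 − ζ²) = 2π × 0.1491/√(1 − 0.0222) = 0.9477.
After n cycles, x_n/x₀ = e^(−nδ), so x_6 = 19.3 × e^(−6 × 0.9477) = 19.3 × 0.003393 = 0.06549 mm.

0.0655 mm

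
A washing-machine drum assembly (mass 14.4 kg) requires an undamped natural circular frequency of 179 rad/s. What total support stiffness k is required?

461000 N/m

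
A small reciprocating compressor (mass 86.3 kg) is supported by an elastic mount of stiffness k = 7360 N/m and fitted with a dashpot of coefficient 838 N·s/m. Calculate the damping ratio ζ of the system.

ω_n = √(k/m) = √(7360/86.3) = 9.235 rad/s.
Critical damping c_c = 2√(k·m) = 2√(7360 × 86.3) = 1594 N·s/m, so ζ = c/c_c = 838/1594 = 0.5257.

0.526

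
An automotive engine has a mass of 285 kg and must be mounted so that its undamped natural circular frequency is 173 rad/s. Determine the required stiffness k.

8530000 N/m

k = m·ω_n² = 285 × 173.0² = 285 × 29930 = 8530000 N/m.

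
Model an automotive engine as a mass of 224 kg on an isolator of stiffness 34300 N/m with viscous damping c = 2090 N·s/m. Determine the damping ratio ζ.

0.377

ω_n = √(k/m) = √(34300/224) = 12.37 rad/s.
Critical damping c_c = 2√(k·m) = 2√(34300 × 224) = 5544 N·s/m, so ζ = c/c_c = 2090/5544 = 0.3770.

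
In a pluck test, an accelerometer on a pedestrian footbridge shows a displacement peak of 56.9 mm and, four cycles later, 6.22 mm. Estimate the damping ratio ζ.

Logarithmic decrement δ = (1/n)·ln(x₀/x_n) = (1/4)·ln(56.9/6.22) = (1/4)·ln(9.148) = 0.5534.
ζ = δ/√(4π² + δ²) = 0.5534/√(39.48 + 0.306) = 0.5534/6.308 = 0.08773.

0.0877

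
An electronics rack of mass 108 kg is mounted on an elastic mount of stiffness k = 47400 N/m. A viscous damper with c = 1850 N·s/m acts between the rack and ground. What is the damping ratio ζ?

ω_n = √(k/m) = √(47400/108) = 20.95 rad/s.
Critical damping c_c = 2√(k·m) = 2√(47400 × 108) = 4525 N·s/m, so ζ = c/c_c = 1850/4525 = 0.4088.

0.409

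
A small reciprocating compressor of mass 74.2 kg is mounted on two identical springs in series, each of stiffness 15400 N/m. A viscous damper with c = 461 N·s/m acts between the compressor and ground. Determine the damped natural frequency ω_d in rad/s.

Series springs: 1/k_eq = 2/15400, so k_eq = 15400/2 = 7700 N/m.
ω_n = √(k_eq/m) = √(7700/74.2) = 10.19 rad/s.
Critical damping c_c = 2√(k_eq·m) = 2√(7700 × 74.2) = 1512 N·s/m, so ζ = c/c_c = 461/1512 = 0.3049.
ω_d = ω_n√(1 − ζ²) = 10.19 × √(1 − 0.0930) = 9.702 rad/s.

9.70 rad/s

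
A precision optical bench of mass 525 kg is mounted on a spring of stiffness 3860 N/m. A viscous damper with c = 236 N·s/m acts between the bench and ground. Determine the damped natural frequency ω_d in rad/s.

ω_n = √(k/m) = √(3860/525) = 2.712 rad/s.
Critical damping c_c = 2√(k·m) = 2√(3860 × 525) = 2847 N·s/m, so ζ = c/c_c = 236/2847 = 0.08289.
ω_d = ω_n√(1 − ζ²) = 2.712 × √(1 − 0.00687) = 2.702 rad/s.

2.70 rad/s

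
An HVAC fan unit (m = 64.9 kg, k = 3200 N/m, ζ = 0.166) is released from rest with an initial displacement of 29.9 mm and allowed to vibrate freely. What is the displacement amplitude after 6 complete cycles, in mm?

0.0524 mm

Logarithmic decrement δ = 2πζ/√(1 − ζ²) = 2π × 0.1660/√(1 − 0.0276) = 1.058.
After n cycles, x_n/x₀ = e^(−nδ), so x_6 = 29.9 × e^(−6 × 1.058) = 29.9 × 0.001754 = 0.05243 mm.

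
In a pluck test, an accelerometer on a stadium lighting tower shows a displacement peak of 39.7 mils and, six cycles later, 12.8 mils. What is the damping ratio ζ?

0.0300

Logarithmic decrement δ = (1/n)·ln(x₀/x_n) = (1/6)·ln(39.7/12.8) = (1/6)·ln(3.102) = 0.1887.
ζ = δ/√(4π² + δ²) = 0.1887/√(39.48 + 0.0356) = 0.1887/6.286 = 0.03001.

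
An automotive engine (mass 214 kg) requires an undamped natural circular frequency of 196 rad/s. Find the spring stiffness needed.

k = m·ω_n² = 214 × 196.0² = 214 × 38420 = 8221000 N/m.

8220000 N/m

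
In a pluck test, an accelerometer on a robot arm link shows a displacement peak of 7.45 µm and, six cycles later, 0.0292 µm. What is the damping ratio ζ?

Logarithmic decrement δ = (1/n)·ln(x₀/x_n) = (1/6)·ln(7.45/0.0292) = (1/6)·ln(255.1) = 0.9236.
ζ = δ/√(4π² + δ²) = 0.9236/√(39.48 + 0.853) = 0.9236/6.351 = 0.1454.

0.145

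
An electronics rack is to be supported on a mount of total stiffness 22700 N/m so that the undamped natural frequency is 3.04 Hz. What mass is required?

ω_n = 2πf_n = 2π × 3.04 = 19.10 rad/s.
m = k/ω_n² = 22700/19.10² = 22700/364.8 = 62.22 kg.

62.2 kg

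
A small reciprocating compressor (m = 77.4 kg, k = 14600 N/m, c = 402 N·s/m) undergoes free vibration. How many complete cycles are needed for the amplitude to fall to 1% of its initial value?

ζ = c/(2√(km)) = 402/(2√(14600 × 77.4)) = 402/2126 = 0.1891.
Logarithmic decrement δ = 2πζ/√(1 − ζ²) = 2π × 0.1891/√(1 − 0.0358) = 1.210.
x_n/x₀ = e^(−nδ) ≤ 0.01; take ln: n ≥ ln(1/0.01)/δ = 4.605/1.210 = 3.806.
So 4 complete cycles are required.

4 cycles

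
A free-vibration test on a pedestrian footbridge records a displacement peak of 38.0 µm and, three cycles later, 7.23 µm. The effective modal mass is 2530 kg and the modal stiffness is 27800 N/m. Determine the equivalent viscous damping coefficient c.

Logarithmic decrement δ = (1/n)·ln(x₀/x_n) = (1/3)·ln(38.0/7.23) = (1/3)·ln(5.256) = 0.5531.
ζ = δ/√(4π² + δ²) = 0.5531/√(39.48 + 0.306) = 0.5531/6.307 = 0.08769.
c = ζ · 2√(km) = 0.08769 × 2√(27800 × 2530) = 0.08769 × 16770 = 1471 N·s/m.

1470 N·s/m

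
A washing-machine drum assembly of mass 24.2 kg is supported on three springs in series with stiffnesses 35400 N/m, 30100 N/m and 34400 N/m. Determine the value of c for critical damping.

1030 N·s/m

Series springs: 1/k_eq = 1/35400 + 1/30100 + 1/34400 = 9.054×10^-5, so k_eq = 11040 N/m.
c_c = 2√(k_eq·m) = 2√(11040 × 24.2) = 2 × 517.0 = 1034 N·s/m.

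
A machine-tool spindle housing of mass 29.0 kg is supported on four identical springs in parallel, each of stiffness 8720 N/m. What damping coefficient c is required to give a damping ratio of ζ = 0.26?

523 N·s/m

Parallel springs add: k_eq = 4 × 8720 = 34880 N/m.
c_c = 2√(k_eq·m) = 2√(34880 × 29.0) = 2011 N·s/m.
c = ζ·c_c = 0.26 × 2011 = 523.0 N·s/m.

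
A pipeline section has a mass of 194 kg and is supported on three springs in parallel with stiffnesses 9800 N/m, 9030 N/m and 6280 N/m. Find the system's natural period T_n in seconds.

0.552 s

Parallel springs add: k_eq = 9800 + 9030 + 6280 = 25110 N/m.
ω_n = √(k_eq/m) = √(25110/194) = √129.4 = 11.38 rad/s.
T_n = 2π/ω_n = 6.283/11.38 = 0.5523 s.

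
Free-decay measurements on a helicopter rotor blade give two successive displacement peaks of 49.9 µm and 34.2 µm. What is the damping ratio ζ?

0.0600

Logarithmic decrement δ = (1/n)·ln(x₀/x_n) = (1/1)·ln(49.9/34.2) = (1/1)·ln(1.459) = 0.3778.
ζ = δ/√(4π² + δ²) = 0.3778/√(39.48 + 0.143) = 0.3778/6.295 = 0.06002.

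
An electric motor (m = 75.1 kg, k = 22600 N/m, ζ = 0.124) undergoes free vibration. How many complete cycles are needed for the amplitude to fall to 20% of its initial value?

3 cycles

Logarithmic decrement δ = 2πζ/√(1 − ζ²) = 2π × 0.1240/√(1 − 0.0154) = 0.7852.
x_n/x₀ = e^(−nδ) ≤ 0.2; take ln: n ≥ ln(1/0.2)/δ = 1.609/0.7852 = 2.050.
So 3 complete cycles are required.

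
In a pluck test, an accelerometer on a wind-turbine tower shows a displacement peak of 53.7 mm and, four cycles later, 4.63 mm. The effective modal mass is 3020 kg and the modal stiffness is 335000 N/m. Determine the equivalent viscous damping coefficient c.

Logarithmic decrement δ = (1/n)·ln(x₀/x_n) = (1/4)·ln(53.7/4.63) = (1/4)·ln(11.60) = 0.6127.
ζ = δ/√(4π² + δ²) = 0.6127/√(39.48 + 0.375) = 0.6127/6.313 = 0.09706.
c = ζ · 2√(km) = 0.09706 × 2√(335000 × 3020) = 0.09706 × 63610 = 6174 N·s/m.

6170 N·s/m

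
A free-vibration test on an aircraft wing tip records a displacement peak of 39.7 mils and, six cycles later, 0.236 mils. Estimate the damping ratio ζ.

0.135

Logarithmic decrement δ = (1/n)·ln(x₀/x_n) = (1/6)·ln(39.7/0.236) = (1/6)·ln(168.2) = 0.8542.
ζ = δ/√(4π² + δ²) = 0.8542/√(39.48 + 0.730) = 0.8542/6.341 = 0.1347.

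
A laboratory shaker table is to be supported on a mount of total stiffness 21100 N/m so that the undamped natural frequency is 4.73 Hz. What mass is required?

ω_n = 2πf_n = 2π × 4.73 = 29.72 rad/s.
m = k/ω_n² = 21100/29.72² = 21100/883.2 = 23.89 kg.

23.9 kg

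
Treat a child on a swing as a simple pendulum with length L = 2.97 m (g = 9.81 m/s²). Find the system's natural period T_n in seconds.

For a simple pendulum ω_n = √(g/L) = √(9.81/2.97) = √3.303 = 1.817 rad/s.
T_n = 2π/ω_n = 6.283/1.817 = 3.457 s.

3.46 s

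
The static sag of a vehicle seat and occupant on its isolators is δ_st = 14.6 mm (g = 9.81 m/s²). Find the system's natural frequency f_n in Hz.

4.13 Hz

ω_n = √(g/δ_st) = √(9.81/0.0146) = √671.9 = 25.92 rad/s.
f_n = ω_n/(2π) = 25.92/6.283 = 4.126 Hz.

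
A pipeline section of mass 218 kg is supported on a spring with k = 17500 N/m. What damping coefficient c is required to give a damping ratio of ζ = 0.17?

c_c = 2√(k·m) = 2√(17500 × 218) = 3906 N·s/m.
c = ζ·c_c = 0.17 × 3906 = 664.1 N·s/m.

664 N·s/m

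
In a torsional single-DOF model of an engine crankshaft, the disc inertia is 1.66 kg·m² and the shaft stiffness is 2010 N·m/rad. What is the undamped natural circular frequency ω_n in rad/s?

ω_n = √(k_t/J) = √(2010/1.66) = √1211 = 34.80 rad/s.

34.8 rad/s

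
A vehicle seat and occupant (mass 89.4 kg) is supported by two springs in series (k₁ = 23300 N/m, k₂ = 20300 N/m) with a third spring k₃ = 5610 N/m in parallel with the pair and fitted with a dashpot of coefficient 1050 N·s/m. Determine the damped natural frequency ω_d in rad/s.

12.2 rad/s

Series pair: k_s = k₁k₂/(k₁+k₂) = (23300)(20300)/(23300 + 20300) = 10850 N/m. In parallel with k₃: k_eq = 10850 + 5610 = 16460 N/m.
ω_n = √(k_eq/m) = √(16460/89.4) = 13.57 rad/s.
Critical damping c_c = 2√(k_eq·m) = 2√(16460 × 89.4) = 2426 N·s/m, so ζ = c/c_c = 1050/2426 = 0.4328.
ω_d = ω_n√(1 − ζ²) = 13.57 × √(1 − 0.187) = 12.23 rad/s.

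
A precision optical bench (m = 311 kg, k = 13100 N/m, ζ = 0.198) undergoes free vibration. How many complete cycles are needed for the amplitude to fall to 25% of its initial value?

2 cycles

Logarithmic decrement δ = 2πζ/√(1 − ζ²) = 2π × 0.1980/√(1 − 0.0392) = 1.269.
x_n/x₀ = e^(−nδ) ≤ 0.25; take ln: n ≥ ln(1/0.25)/δ = 1.386/1.269 = 1.092.
So 2 complete cycles are required.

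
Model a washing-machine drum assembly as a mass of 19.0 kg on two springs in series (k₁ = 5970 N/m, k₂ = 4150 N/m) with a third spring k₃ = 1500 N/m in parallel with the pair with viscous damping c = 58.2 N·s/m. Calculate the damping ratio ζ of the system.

0.106

Series pair: k_s = k₁k₂/(k₁+k₂) = (5970)(4150)/(5970 + 4150) = 2448 N/m. In parallel with k₃: k_eq = 2448 + 1500 = 3948 N/m.
ω_n = √(k_eq/m) = √(3948/19.0) = 14.42 rad/s.
Critical damping c_c = 2√(k_eq·m) = 2√(3948 × 19.0) = 547.8 N·s/m, so ζ = c/c_c = 58.2/547.8 = 0.1062.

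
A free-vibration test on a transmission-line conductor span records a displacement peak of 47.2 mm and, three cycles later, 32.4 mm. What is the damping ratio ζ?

0.0200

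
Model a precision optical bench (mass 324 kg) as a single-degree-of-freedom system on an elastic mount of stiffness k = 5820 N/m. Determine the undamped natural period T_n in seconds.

ω_n = √(k/m) = √(5820/324) = √17.96 = 4.238 rad/s.
T_n = 2π/ω_n = 6.283/4.238 = 1.482 s.

1.48 s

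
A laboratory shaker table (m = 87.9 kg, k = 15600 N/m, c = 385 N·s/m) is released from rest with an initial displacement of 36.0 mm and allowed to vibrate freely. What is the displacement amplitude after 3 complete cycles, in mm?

ζ = c/(2√(km)) = 385/(2√(15600 × 87.9)) = 385/2342 = 0.1644.
Logarithmic decrement δ = 2πζ/√(1 − ζ²) = 2π × 0.1644/√(1 − 0.0270) = 1.047.
After n cycles, x_n/x₀ = e^(−nδ), so x_3 = 36.0 × e^(−3 × 1.047) = 36.0 × 0.04322 = 1.556 mm.

1.56 mm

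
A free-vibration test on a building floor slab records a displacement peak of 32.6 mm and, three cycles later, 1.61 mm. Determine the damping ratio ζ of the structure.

0.158

Logarithmic decrement δ = (1/n)·ln(x₀/x_n) = (1/3)·ln(32.6/1.61) = (1/3)·ln(20.25) = 1.003.
ζ = δ/√(4π² + δ²) = 1.003/√(39.48 + 1.01) = 1.003/6.363 = 0.1576.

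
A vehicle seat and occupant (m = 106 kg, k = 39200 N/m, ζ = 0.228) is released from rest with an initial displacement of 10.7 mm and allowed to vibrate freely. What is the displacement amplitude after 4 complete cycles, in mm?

Logarithmic decrement δ = 2πζ/√(1 − ζ²) = 2π × 0.2280/√(1 − 0.0520) = 1.471.
After n cycles, x_n/x₀ = e^(−nδ), so x_4 = 10.7 × e^(−4 × 1.471) = 10.7 × 0.002780 = 0.02975 mm.

0.0297 mm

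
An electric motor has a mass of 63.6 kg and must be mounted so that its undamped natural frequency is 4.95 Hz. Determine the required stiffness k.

61500 N/m

ω_n = 2πf_n = 2π × 4.95 = 31.10 rad/s.
k = m·ω_n² = 63.6 × 31.10² = 63.6 × 967.3 = 61520 N/m.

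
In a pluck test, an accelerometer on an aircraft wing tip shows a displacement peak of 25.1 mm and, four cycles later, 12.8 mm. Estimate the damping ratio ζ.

0.0268

Logarithmic decrement δ = (1/n)·ln(x₀/x_n) = (1/4)·ln(25.1/12.8) = (1/4)·ln(1.961) = 0.1684.
ζ = δ/√(4π² + δ²) = 0.1684/√(39.48 + 0.0283) = 0.1684/6.285 = 0.02679.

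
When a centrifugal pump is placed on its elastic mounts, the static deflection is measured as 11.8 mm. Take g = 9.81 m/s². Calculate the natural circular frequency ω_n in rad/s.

ω_n = √(g/δ_st) = √(9.81/0.0118) = √831.4 = 28.83 rad/s.

28.8 rad/s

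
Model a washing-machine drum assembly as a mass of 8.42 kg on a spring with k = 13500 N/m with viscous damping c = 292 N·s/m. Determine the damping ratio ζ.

ω_n = √(k/m) = √(13500/8.42) = 40.04 rad/s.
Critical damping c_c = 2√(k·m) = 2√(13500 × 8.42) = 674.3 N·s/m, so ζ = c/c_c = 292/674.3 = 0.4330.

0.433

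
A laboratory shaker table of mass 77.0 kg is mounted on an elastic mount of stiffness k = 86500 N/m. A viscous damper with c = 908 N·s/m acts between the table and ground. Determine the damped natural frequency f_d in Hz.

5.25 Hz

ω_n = √(k/m) = √(86500/77.0) = 33.52 rad/s.
Critical damping c_c = 2√(k·m) = 2√(86500 × 77.0) = 5162 N·s/m, so ζ = c/c_c = 908/5162 = 0.1759.
ω_d = ω_n√(1 − ζ²) = 33.52 × √(1 − 0.0309) = 32.99 rad/s.
f_d = ω_d/(2π) = 5.251 Hz.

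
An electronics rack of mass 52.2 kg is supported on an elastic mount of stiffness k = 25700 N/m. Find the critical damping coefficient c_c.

2320 N·s/m

c_c = 2√(k·m) = 2√(25700 × 52.2) = 2 × 1158 = 2316 N·s/m.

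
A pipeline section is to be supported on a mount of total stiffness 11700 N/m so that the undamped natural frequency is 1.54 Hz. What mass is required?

125 kg

ω_n = 2πf_n = 2π × 1.54 = 9.676 rad/s.
m = k/ω_n² = 11700/9.676² = 11700/93.63 = 125.0 kg.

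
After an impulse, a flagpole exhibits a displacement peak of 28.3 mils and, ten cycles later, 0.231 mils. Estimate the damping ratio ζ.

0.0763

Logarithmic decrement δ = (1/n)·ln(x₀/x_n) = (1/10)·ln(28.3/0.231) = (1/10)·ln(122.5) = 0.4808.
ζ = δ/√(4π² + δ²) = 0.4808/√(39.48 + 0.231) = 0.4808/6.302 = 0.07630.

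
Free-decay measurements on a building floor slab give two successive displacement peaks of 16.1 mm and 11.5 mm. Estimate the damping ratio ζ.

0.0535

Logarithmic decrement δ = (1/n)·ln(x₀/x_n) = (1/1)·ln(16.1/11.5) = (1/1)·ln(1.400) = 0.3365.
ζ = δ/√(4π² + δ²) = 0.3365/√(39.48 + 0.113) = 0.3365/6.292 = 0.05347.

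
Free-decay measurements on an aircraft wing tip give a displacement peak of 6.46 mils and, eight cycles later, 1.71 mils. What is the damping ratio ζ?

Logarithmic decrement δ = (1/n)·ln(x₀/x_n) = (1/8)·ln(6.46/1.71) = (1/8)·ln(3.778) = 0.1661.
ζ = δ/√(4π² + δ²) = 0.1661/√(39.48 + 0.0276) = 0.1661/6.285 = 0.02643.

0.0264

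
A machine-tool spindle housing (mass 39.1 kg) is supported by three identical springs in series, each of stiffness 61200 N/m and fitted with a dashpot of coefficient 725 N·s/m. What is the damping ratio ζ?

Series springs: 1/k_eq = 3/61200, so k_eq = 61200/3 = 20400 N/m.
ω_n = √(k_eq/m) = √(20400/39.1) = 22.84 rad/s.
Critical damping c_c = 2√(k_eq·m) = 2√(20400 × 39.1) = 1786 N·s/m, so ζ = c/c_c = 725/1786 = 0.4059.

0.406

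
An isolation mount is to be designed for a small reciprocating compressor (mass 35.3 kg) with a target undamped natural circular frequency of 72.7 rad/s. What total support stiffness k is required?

187000 N/m

k = m·ω_n² = 35.3 × 72.70² = 35.3 × 5285 = 186600 N/m.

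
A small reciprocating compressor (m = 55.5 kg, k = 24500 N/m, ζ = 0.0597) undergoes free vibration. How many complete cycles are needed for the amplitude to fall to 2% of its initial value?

Logarithmic decrement δ = 2πζ/√(1 − ζ²) = 2π × 0.05970/√(1 − 0.00356) = 0.3758.
x_n/x₀ = e^(−nδ) ≤ 0.02; take ln: n ≥ ln(1/0.02)/δ = 3.912/0.3758 = 10.41.
So 11 complete cycles are required.

11 cycles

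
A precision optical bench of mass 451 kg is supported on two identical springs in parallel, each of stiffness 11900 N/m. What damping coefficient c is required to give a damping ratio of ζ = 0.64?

Parallel springs add: k_eq = 2 × 11900 = 23800 N/m.
c_c = 2√(k_eq·m) = 2√(23800 × 451) = 6552 N·s/m.
c = ζ·c_c = 0.64 × 6552 = 4194 N·s/m.

4190 N·s/m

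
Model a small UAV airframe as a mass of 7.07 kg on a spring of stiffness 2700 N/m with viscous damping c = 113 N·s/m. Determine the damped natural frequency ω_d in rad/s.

ω_n = √(k/m) = √(2700/7.07) = 19.54 rad/s.
Critical damping c_c = 2√(k·m) = 2√(2700 × 7.07) = 276.3 N·s/m, so ζ = c/c_c = 113/276.3 = 0.4089.
ω_d = ω_n√(1 − ζ²) = 19.54 × √(1 − 0.167) = 17.83 rad/s.

17.8 rad/s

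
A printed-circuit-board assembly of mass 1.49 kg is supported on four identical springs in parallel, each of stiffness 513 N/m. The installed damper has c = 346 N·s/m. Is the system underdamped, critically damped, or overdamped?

overdamped

Parallel springs add: k_eq = 4 × 513 = 2052 N/m.
c_c = 2√(k_eq·m) = 110.6 N·s/m; ζ = c/c_c = 346/110.6 = 3.13.
Since ζ > 1 the system is overdamped.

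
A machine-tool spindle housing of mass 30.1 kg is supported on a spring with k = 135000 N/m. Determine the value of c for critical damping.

4030 N·s/m

c_c = 2√(k·m) = 2√(135000 × 30.1) = 2 × 2016 = 4032 N·s/m.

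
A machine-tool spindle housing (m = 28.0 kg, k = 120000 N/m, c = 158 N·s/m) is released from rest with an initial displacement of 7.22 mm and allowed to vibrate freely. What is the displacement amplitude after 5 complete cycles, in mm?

ζ = c/(2√(km)) = 158/(2√(120000 × 28.0)) = 158/3666 = 0.04310.
Logarithmic decrement δ = 2πζ/√(1 − ζ²) = 2π × 0.04310/√(1 − 0.00186) = 0.2710.
After n cycles, x_n/x₀ = e^(−nδ), so x_5 = 7.22 × e^(−5 × 0.2710) = 7.22 × 0.2579 = 1.862 mm.

1.86 mm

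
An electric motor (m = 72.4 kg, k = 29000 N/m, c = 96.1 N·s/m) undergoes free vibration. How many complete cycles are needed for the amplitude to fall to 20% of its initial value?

8 cycles

ζ = c/(2√(km)) = 96.1/(2√(29000 × 72.4)) = 96.1/2898 = 0.03316.
Logarithmic decrement δ = 2πζ/√(1 − ζ²) = 2π × 0.03316/√(1 − 0.00110) = 0.2085.
x_n/x₀ = e^(−nδ) ≤ 0.2; take ln: n ≥ ln(1/0.2)/δ = 1.609/0.2085 = 7.720.
So 8 complete cycles are required.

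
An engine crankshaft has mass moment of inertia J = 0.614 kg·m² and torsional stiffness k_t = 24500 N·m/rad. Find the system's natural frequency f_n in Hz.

31.8 Hz

ω_n = √(k_t/J) = √(24500/0.614) = √39900 = 199.8 rad/s.
f_n = ω_n/(2π) = 199.8/6.283 = 31.79 Hz.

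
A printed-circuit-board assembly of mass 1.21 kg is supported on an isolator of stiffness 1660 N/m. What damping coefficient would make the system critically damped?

c_c = 2√(k·m) = 2√(1660 × 1.21) = 2 × 44.82 = 89.63 N·s/m.

89.6 N·s/m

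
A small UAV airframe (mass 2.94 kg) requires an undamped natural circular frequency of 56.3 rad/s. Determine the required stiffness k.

k = m·ω_n² = 2.94 × 56.30² = 2.94 × 3170 = 9319 N/m.

9320 N/m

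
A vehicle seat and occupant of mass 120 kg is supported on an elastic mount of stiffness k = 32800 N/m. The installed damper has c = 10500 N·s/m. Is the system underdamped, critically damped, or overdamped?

c_c = 2√(k·m) = 3968 N·s/m; ζ = c/c_c = 10500/3968 = 2.65.
Since ζ > 1 the system is overdamped.

overdamped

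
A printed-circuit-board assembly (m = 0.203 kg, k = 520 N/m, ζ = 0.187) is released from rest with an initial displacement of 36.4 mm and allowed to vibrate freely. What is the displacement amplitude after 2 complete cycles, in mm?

3.33 mm

Logarithmic decrement δ = 2πζ/√(1 − ζ²) = 2π × 0.1870/√(1 − 0.0350) = 1.196.
After n cycles, x_n/x₀ = e^(−nδ), so x_2 = 36.4 × e^(−2 × 1.196) = 36.4 × 0.09144 = 3.328 mm.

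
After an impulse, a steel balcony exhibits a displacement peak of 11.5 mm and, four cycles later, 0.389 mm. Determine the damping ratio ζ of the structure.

0.134

Logarithmic decrement δ = (1/n)·ln(x₀/x_n) = (1/4)·ln(11.5/0.389) = (1/4)·ln(29.56) = 0.8466.
ζ = δ/√(4π² + δ²) = 0.8466/√(39.48 + 0.717) = 0.8466/6.340 = 0.1335.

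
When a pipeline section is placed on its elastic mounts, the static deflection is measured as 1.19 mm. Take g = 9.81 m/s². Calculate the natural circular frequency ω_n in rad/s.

90.8 rad/s

ω_n = √(g/δ_st) = √(9.81/0.00119) = √8244 = 90.79 rad/s.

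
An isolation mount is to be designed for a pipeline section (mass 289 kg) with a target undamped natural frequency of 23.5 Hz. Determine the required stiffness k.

6300000 N/m

ω_n = 2πf_n = 2π × 23.5 = 147.7 rad/s.
k = m·ω_n² = 289 × 147.7² = 289 × 21800 = 6301000 N/m.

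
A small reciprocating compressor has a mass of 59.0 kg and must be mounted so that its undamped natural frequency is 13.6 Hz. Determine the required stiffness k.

ω_n = 2πf_n = 2π × 13.6 = 85.45 rad/s.
k = m·ω_n² = 59.0 × 85.45² = 59.0 × 7302 = 430800 N/m.

431000 N/m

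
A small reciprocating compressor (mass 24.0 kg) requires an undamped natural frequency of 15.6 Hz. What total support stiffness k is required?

231000 N/m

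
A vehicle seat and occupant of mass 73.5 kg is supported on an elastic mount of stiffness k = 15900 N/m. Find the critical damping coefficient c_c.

c_c = 2√(k·m) = 2√(15900 × 73.5) = 2 × 1081 = 2162 N·s/m.

2160 N·s/m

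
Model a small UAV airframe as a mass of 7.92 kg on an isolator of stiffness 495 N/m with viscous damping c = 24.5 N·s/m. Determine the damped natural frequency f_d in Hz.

ω_n = √(k/m) = √(495.0/7.92) = 7.906 rad/s.
Critical damping c_c = 2√(k·m) = 2√(495.0 × 7.92) = 125.2 N·s/m, so ζ = c/c_c = 24.5/125.2 = 0.1956.
ω_d = ω_n√(1 − ζ²) = 7.906 × √(1 − 0.0383) = 7.753 rad/s.
f_d = ω_d/(2π) = 1.234 Hz.

1.23 Hz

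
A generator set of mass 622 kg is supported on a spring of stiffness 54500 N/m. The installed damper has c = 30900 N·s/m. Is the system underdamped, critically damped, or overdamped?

c_c = 2√(k·m) = 11640 N·s/m; ζ = c/c_c = 30900/11640 = 2.65.
Since ζ > 1 the system is overdamped.

overdamped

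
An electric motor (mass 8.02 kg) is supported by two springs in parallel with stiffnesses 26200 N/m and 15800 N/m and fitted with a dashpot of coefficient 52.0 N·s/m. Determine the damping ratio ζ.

Parallel springs add: k_eq = 26200 + 15800 = 42000 N/m.
ω_n = √(k_eq/m) = √(42000/8.02) = 72.37 rad/s.
Critical damping c_c = 2√(k_eq·m) = 2√(42000 × 8.02) = 1161 N·s/m, so ζ = c/c_c = 52.0/1161 = 0.04480.

0.0448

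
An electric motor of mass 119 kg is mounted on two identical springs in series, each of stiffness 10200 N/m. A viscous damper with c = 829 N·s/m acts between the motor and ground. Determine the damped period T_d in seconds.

1.13 s

Series springs: 1/k_eq = 2/10200, so k_eq = 10200/2 = 5100 N/m.
ω_n = √(k_eq/m) = √(5100/119) = 6.547 rad/s.
Critical damping c_c = 2√(k_eq·m) = 2√(5100 × 119) = 1558 N·s/m, so ζ = c/c_c = 829/1558 = 0.5321.
ω_d = ω_n√(1 − ζ²) = 6.547 × √(1 − 0.283) = 5.543 rad/s.
T_d = 2π/ω_d = 1.134 s.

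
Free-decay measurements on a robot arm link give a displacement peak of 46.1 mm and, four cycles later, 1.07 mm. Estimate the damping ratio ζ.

0.148

Logarithmic decrement δ = (1/n)·ln(x₀/x_n) = (1/4)·ln(46.1/1.07) = (1/4)·ln(43.08) = 0.9408.
ζ = δ/√(4π² + δ²) = 0.9408/√(39.48 + 0.885) = 0.9408/6.353 = 0.1481.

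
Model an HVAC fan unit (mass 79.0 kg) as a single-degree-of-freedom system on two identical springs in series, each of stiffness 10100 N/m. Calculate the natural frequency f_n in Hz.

1.27 Hz

Series springs: 1/k_eq = 2/10100, so k_eq = 10100/2 = 5050 N/m.
ω_n = √(k_eq/m) = √(5050/79.0) = √63.92 = 7.995 rad/s.
f_n = ω_n/(2π) = 7.995/6.283 = 1.272 Hz.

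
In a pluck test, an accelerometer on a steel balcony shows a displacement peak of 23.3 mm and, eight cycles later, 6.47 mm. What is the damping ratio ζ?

Logarithmic decrement δ = (1/n)·ln(x₀/x_n) = (1/8)·ln(23.3/6.47) = (1/8)·ln(3.601) = 0.1602.
ζ = δ/√(4π² + δ²) = 0.1602/√(39.48 + 0.0257) = 0.1602/6.285 = 0.02548.

0.0255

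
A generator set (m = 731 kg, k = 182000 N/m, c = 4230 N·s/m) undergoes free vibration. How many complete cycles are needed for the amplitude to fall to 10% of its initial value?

ζ = c/(2√(km)) = 4230/(2√(182000 × 731)) = 4230/23070 = 0.1834.
Logarithmic decrement δ = 2πζ/√(1 − ζ²) = 2π × 0.1834/√(1 − 0.0336) = 1.172.
x_n/x₀ = e^(−nδ) ≤ 0.1; take ln: n ≥ ln(1/0.1)/δ = 2.303/1.172 = 1.965.
So 2 complete cycles are required.

2 cycles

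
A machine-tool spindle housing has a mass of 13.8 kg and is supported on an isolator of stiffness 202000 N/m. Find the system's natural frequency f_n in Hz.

ω_n = √(k/m) = √(202000/13.8) = √14640 = 121.0 rad/s.
f_n = ω_n/(2π) = 121.0/6.283 = 19.26 Hz.

19.3 Hz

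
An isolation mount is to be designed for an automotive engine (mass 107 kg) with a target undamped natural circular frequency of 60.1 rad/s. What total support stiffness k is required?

386000 N/m

k = m·ω_n² = 107 × 60.10² = 107 × 3612 = 386500 N/m.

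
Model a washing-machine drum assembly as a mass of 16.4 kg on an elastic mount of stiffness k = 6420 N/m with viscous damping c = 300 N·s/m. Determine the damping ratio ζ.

ω_n = √(k/m) = √(6420/16.4) = 19.79 rad/s.
Critical damping c_c = 2√(k·m) = 2√(6420 × 16.4) = 649.0 N·s/m, so ζ = c/c_c = 300/649.0 = 0.4623.

0.462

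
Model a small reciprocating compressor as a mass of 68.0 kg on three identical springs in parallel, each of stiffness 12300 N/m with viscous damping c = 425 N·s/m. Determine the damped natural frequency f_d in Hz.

Parallel springs add: k_eq = 3 × 12300 = 36900 N/m.
ω_n = √(k_eq/m) = √(36900/68.0) = 23.29 rad/s.
Critical damping c_c = 2√(k_eq·m) = 2√(36900 × 68.0) = 3168 N·s/m, so ζ = c/c_c = 425/3168 = 0.1342.
ω_d = ω_n√(1 − ζ²) = 23.29 × √(1 − 0.0180) = 23.08 rad/s.
f_d = ω_d/(2π) = 3.674 Hz.

3.67 Hz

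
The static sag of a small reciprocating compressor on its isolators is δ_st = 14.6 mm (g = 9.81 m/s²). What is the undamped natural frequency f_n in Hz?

ω_n = √(g/δ_st) = √(9.81/0.0146) = √671.9 = 25.92 rad/s.
f_n = ω_n/(2π) = 25.92/6.283 = 4.126 Hz.

4.13 Hz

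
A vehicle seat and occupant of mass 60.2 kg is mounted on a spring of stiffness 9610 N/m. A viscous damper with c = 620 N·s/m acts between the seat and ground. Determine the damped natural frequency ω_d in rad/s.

ω_n = √(k/m) = √(9610/60.2) = 12.63 rad/s.
Critical damping c_c = 2√(k·m) = 2√(9610 × 60.2) = 1521 N·s/m, so ζ = c/c_c = 620/1521 = 0.4076.
ω_d = ω_n√(1 − ζ²) = 12.63 × √(1 − 0.166) = 11.54 rad/s.

11.5 rad/s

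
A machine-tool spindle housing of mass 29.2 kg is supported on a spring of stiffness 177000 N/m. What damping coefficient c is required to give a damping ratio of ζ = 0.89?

4050 N·s/m

c_c = 2√(k·m) = 2√(177000 × 29.2) = 4547 N·s/m.
c = ζ·c_c = 0.89 × 4547 = 4047 N·s/m.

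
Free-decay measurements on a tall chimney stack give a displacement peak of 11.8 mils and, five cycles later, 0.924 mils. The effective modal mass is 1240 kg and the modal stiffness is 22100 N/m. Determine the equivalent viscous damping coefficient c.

Logarithmic decrement δ = (1/n)·ln(x₀/x_n) = (1/5)·ln(11.8/0.924) = (1/5)·ln(12.77) = 0.5094.
ζ = δ/√(4π² + δ²) = 0.5094/√(39.48 + 0.260) = 0.5094/6.304 = 0.08081.
c = ζ · 2√(km) = 0.08081 × 2√(22100 × 1240) = 0.08081 × 10470 = 846.1 N·s/m.

846 N·s/m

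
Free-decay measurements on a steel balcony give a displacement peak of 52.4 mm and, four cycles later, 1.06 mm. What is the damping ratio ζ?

0.153

Logarithmic decrement δ = (1/n)·ln(x₀/x_n) = (1/4)·ln(52.4/1.06) = (1/4)·ln(49.43) = 0.9752.
ζ = δ/√(4π² + δ²) = 0.9752/√(39.48 + 0.951) = 0.9752/6.358 = 0.1534.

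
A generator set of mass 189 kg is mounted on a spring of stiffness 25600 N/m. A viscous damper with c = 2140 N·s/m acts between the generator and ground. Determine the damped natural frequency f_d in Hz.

1.62 Hz

ω_n = √(k/m) = √(25600/189) = 11.64 rad/s.
Critical damping c_c = 2√(k·m) = 2√(25600 × 189) = 4399 N·s/m, so ζ = c/c_c = 2140/4399 = 0.4864.
ω_d = ω_n√(1 − ζ²) = 11.64 × √(1 − 0.237) = 10.17 rad/s.
f_d = ω_d/(2π) = 1.618 Hz.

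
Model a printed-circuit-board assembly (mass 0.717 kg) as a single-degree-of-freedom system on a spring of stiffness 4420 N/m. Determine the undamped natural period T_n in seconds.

ω_n = √(k/m) = √(4420/0.717) = √6165 = 78.51 rad/s.
T_n = 2π/ω_n = 6.283/78.51 = 0.08003 s.

0.0800 s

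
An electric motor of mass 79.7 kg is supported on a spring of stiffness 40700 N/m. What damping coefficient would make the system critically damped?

c_c = 2√(k·m) = 2√(40700 × 79.7) = 2 × 1801 = 3602 N·s/m.

3600 N·s/m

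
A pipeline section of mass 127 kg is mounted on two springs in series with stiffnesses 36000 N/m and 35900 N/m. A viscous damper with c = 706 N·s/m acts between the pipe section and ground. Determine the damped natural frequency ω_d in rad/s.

11.6 rad/s

Series springs: 1/k_eq = 1/36000 + 1/35900 = 5.563×10^-5, so k_eq = 17970 N/m.
ω_n = √(k_eq/m) = √(17970/127) = 11.90 rad/s.
Critical damping c_c = 2√(k_eq·m) = 2√(17970 × 127) = 3022 N·s/m, so ζ = c/c_c = 706/3022 = 0.2336.
ω_d = ω_n√(1 − ζ²) = 11.90 × √(1 − 0.0546) = 11.57 rad/s.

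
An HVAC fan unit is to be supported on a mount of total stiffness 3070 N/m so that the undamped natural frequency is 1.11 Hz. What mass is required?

63.1 kg

ω_n = 2πf_n = 2π × 1.11 = 6.974 rad/s.
m = k/ω_n² = 3070/6.974² = 3070/48.64 = 63.12 kg.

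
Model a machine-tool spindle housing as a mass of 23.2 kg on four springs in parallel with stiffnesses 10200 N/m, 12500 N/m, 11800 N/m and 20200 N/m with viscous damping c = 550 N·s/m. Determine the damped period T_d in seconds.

Parallel springs add: k_eq = 10200 + 12500 + 11800 + 20200 = 54700 N/m.
ω_n = √(k_eq/m) = √(54700/23.2) = 48.56 rad/s.
Critical damping c_c = 2√(k_eq·m) = 2√(54700 × 23.2) = 2253 N·s/m, so ζ = c/c_c = 550/2253 = 0.2441.
ω_d = ω_n√(1 − ζ²) = 48.56 × √(1 − 0.0596) = 47.09 rad/s.
T_d = 2π/ω_d = 0.1334 s.

0.133 s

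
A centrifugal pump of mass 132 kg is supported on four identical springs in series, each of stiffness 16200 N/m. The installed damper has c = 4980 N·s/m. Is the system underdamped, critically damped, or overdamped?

Series springs: 1/k_eq = 4/16200, so k_eq = 16200/4 = 4050 N/m.
c_c = 2√(k_eq·m) = 1462 N·s/m; ζ = c/c_c = 4980/1462 = 3.41.
Since ζ > 1 the system is overdamped.

overdamped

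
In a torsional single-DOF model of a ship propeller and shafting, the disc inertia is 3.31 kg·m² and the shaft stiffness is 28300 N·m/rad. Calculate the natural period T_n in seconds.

0.0680 s

ω_n = √(k_t/J) = √(28300/3.31) = √8550 = 92.47 rad/s.
T_n = 2π/ω_n = 6.283/92.47 = 0.06795 s.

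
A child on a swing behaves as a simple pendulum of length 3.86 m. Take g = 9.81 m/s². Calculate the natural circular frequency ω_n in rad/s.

For a simple pendulum ω_n = √(g/L) = √(9.81/3.86) = √2.541 = 1.594 rad/s.

1.59 rad/s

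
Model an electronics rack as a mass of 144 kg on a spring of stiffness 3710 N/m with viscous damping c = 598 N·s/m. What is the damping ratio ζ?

0.409

ω_n = √(k/m) = √(3710/144) = 5.076 rad/s.
Critical damping c_c = 2√(k·m) = 2√(3710 × 144) = 1462 N·s/m, so ζ = c/c_c = 598/1462 = 0.4091.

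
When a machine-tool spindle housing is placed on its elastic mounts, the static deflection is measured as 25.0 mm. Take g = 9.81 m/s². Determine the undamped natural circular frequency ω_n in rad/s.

19.8 rad/s

ω_n = √(g/δ_st) = √(9.81/0.0250) = √392.4 = 19.81 rad/s.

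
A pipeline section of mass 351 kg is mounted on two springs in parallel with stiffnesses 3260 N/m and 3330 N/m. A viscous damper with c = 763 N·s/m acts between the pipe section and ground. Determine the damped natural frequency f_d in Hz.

0.668 Hz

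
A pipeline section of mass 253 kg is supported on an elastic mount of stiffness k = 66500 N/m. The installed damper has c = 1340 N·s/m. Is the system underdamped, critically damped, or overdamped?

c_c = 2√(k·m) = 8204 N·s/m; ζ = c/c_c = 1340/8204 = 0.163.
Since ζ < 1 the system is underdamped.

underdamped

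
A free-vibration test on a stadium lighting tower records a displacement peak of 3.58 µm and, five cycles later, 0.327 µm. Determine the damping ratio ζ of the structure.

Logarithmic decrement δ = (1/n)·ln(x₀/x_n) = (1/5)·ln(3.58/0.327) = (1/5)·ln(10.95) = 0.4786.
ζ = δ/√(4π² + δ²) = 0.4786/√(39.48 + 0.229) = 0.4786/6.301 = 0.07596.

0.0760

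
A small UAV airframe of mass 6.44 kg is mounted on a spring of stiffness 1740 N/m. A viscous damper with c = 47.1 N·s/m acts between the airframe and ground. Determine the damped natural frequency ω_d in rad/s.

ω_n = √(k/m) = √(1740/6.44) = 16.44 rad/s.
Critical damping c_c = 2√(k·m) = 2√(1740 × 6.44) = 211.7 N·s/m, so ζ = c/c_c = 47.1/211.7 = 0.2225.
ω_d = ω_n√(1 − ζ²) = 16.44 × √(1 − 0.0495) = 16.03 rad/s.

16.0 rad/s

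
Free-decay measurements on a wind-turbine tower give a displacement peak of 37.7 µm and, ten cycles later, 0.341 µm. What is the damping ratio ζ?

Logarithmic decrement δ = (1/n)·ln(x₀/x_n) = (1/10)·ln(37.7/0.341) = (1/10)·ln(110.6) = 0.4706.
ζ = δ/√(4π² + δ²) = 0.4706/√(39.48 + 0.221) = 0.4706/6.301 = 0.07468.

0.0747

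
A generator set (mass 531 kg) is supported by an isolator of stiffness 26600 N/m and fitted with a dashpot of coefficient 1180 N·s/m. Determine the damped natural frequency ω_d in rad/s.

6.99 rad/s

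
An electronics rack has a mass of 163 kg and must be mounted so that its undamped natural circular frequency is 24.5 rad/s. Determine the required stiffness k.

97800 N/m

k = m·ω_n² = 163 × 24.50² = 163 × 600.2 = 97840 N/m.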